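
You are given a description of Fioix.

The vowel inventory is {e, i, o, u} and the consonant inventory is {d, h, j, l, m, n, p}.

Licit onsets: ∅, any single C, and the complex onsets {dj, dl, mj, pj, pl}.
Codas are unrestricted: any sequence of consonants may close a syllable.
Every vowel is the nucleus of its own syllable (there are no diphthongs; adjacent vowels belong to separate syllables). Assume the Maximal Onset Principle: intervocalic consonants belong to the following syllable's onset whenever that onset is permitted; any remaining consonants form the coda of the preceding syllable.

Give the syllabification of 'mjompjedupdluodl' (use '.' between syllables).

The vowels are o, e, u, u, o — 5 nuclei, so 5 syllables.
Between /o/ (V1) and /e/ (V2): /mpj/; trying suffixes from longest down, /pj/ is the first permitted one, so coda /m/ | onset /pj/.
Between /e/ (V2) and /u/ (V3): just /d/ — single C goes to the following onset.
Between /u/ (V3) and /u/ (V4): /pdl/ — longest licit onset from the right is /dl/, leaving /p/ as coda.
Between /u/ (V4) and /o/ (V5): nothing intervenes; syllable break is V.V.

mjom.pje.dup.dlu.odl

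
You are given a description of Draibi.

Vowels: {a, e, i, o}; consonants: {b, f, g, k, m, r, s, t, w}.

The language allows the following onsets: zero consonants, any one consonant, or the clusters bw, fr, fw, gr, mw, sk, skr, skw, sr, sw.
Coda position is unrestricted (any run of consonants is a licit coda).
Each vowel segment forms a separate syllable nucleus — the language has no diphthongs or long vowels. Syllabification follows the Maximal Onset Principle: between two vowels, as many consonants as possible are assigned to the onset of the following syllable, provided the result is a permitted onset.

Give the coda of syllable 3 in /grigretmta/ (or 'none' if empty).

none

The vowels are i, e, a — 3 nuclei, so 3 syllables.
Between /i/ (V1) and /e/ (V2): /gr/ is a licit onset in full, so it all attaches to the next syllable.
Between /e/ (V2) and /a/ (V3): /tmt/ splits as /tm/ + /t/ (/t/ is the longest suffix that is a licit onset).
Syllabification: gri.gretm.ta.
Syllable 3 is /ta/: onset /t/, nucleus /a/, coda ∅.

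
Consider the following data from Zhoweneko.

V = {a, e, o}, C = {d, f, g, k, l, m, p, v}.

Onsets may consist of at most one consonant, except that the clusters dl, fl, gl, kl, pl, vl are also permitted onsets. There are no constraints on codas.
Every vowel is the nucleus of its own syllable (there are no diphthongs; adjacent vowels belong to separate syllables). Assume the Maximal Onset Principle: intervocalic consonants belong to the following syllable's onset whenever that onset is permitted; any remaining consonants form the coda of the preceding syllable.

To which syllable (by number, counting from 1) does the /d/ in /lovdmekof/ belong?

1

The vowels are o, e, o — 3 nuclei, so 3 syllables.
Between /o/ (V1) and /e/ (V2): /vdm/ — longest licit onset from the right is /m/, leaving /vd/ as coda.
Between /e/ (V2) and /o/ (V3): /k/ is a single consonant, so it becomes the next onset.
So the parse is lovd.me.kof.
The /d/ is in the coda of syllable 1 (/lovd/).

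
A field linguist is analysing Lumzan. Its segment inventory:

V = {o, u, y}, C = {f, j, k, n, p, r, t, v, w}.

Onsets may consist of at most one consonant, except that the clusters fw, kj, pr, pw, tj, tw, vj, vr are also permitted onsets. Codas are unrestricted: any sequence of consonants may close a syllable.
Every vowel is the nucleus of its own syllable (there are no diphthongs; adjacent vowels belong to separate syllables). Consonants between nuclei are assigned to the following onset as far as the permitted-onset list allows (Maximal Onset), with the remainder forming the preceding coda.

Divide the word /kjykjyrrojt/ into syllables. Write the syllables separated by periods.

kjy.kjyr.rojt

The vowels are y, y, o — 3 nuclei, so 3 syllables.
σ1/σ2 boundary: /kj/ is a licit onset in full, so it all attaches to the next syllable.
σ2/σ3 boundary: cluster /rr/ — the longest permitted-onset suffix is /r/; onset = /r/, preceding coda = /r/.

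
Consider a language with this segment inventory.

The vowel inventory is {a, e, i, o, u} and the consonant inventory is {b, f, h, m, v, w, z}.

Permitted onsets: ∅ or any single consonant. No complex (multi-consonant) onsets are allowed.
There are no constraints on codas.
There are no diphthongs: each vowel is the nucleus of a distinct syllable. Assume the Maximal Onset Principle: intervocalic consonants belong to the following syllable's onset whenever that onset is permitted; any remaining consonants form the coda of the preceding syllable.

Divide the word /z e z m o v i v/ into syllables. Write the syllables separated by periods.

zez.mo.viv

The vowels are e, o, i — 3 nuclei, so 3 syllables.
V1 /e/ – V2 /o/: cluster /zm/ — the longest permitted-onset suffix is /m/; onset = /m/, preceding coda = /z/.
V2 /o/ – V3 /i/: just /v/ — single C goes to the following onset.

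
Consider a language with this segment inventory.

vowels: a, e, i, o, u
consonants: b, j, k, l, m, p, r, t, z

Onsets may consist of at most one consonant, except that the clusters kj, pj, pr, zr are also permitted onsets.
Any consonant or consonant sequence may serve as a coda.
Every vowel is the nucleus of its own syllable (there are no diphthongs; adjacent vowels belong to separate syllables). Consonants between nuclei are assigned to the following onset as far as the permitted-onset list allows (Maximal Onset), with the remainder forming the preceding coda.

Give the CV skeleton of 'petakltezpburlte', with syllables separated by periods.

The vowels are e, a, e, u, e — 5 nuclei, so 5 syllables.
/e…a/ gap (V1→V2): just /t/ — single C goes to the following onset.
/a…e/ gap (V2→V3): /klt/ — longest licit onset from the right is /t/, leaving /kl/ as coda.
/e…u/ gap (V3→V4): cluster /zpb/ — the longest permitted-onset suffix is /b/; onset = /b/, preceding coda = /zp/.
/u…e/ gap (V4→V5): /rlt/; trying suffixes from longest down, /t/ is the first permitted one, so coda /rl/ | onset /t/.
Putting it together: pe.takl.tezp.burl.te.
Mapping each syllable to C/V: /pe/ → CV, /takl/ → CVCC, /tezp/ → CVCC, /burl/ → CVCC, /te/ → CV.

CV.CVCC.CVCC.CVCC.CV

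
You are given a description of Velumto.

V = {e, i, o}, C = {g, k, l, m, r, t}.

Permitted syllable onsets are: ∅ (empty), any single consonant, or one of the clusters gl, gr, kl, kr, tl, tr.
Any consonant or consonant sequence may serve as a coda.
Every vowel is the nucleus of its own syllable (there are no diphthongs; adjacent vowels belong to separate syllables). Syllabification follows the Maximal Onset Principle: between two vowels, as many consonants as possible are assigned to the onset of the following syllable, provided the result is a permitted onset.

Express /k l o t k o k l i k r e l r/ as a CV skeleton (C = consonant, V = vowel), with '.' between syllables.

CCVC.CV.CCV.CCVCC

Nuclei (vowels): o, o, i, e → 4 syllables.
Between /o/ (V1) and /o/ (V2): /tk/ — longest licit onset from the right is /k/, leaving /t/ as coda.
Between /o/ (V2) and /i/ (V3): cluster /kl/ — /kl/ is itself a permitted onset, so the whole cluster goes right; preceding coda = ∅.
Between /i/ (V3) and /e/ (V4): /kr/ — entire cluster is a permitted onset → onset /kr/, coda ∅.
Putting it together: klot.ko.kli.krelr.
Mapping each syllable to C/V: /klot/ → CCVC, /ko/ → CV, /kli/ → CCV, /krelr/ → CCVCC.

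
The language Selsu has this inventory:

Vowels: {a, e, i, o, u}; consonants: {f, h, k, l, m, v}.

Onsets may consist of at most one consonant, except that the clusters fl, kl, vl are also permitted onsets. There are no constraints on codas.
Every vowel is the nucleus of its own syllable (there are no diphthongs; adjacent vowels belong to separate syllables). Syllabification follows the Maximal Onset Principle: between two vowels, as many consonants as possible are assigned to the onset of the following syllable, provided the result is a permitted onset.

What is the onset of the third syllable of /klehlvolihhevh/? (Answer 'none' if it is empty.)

l

Nuclei (vowels): e, o, i, e → 4 syllables.
σ1/σ2 boundary: /hlv/ splits as /hl/ + /v/ (/v/ is the longest suffix that is a licit onset).
σ2/σ3 boundary: /l/ → onset of the next syllable (single consonants are always licit onsets).
σ3/σ4 boundary: cluster /hh/ — the longest permitted-onset suffix is /h/; onset = /h/, preceding coda = /h/.
Result: klehl.vo.lih.hevh.
Syllable 3 is /lih/: onset /l/, nucleus /i/, coda /h/.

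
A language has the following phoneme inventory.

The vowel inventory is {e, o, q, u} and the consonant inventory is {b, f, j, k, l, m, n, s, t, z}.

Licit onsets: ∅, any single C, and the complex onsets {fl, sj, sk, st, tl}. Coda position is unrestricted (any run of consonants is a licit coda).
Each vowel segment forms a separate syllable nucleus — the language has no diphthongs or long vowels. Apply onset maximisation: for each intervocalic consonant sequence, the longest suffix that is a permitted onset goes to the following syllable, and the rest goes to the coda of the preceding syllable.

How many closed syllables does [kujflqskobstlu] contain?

Nuclei (vowels): u, q, o, u → 4 syllables.
σ1/σ2 boundary: cluster /jfl/ — the longest permitted-onset suffix is /fl/; onset = /fl/, preceding coda = /j/.
σ2/σ3 boundary: /sk/ — entire cluster is a permitted onset → onset /sk/, coda ∅.
σ3/σ4 boundary: /bstl/ splits as /bs/ + /tl/ (/tl/ is the longest suffix that is a licit onset).
Syllabification: kuj.flq.skobs.tlu.
Classifying each syllable: /kuj/ (closed), /flq/ (open), /skobs/ (closed), /tlu/ (open).
Closed syllables: 2.

2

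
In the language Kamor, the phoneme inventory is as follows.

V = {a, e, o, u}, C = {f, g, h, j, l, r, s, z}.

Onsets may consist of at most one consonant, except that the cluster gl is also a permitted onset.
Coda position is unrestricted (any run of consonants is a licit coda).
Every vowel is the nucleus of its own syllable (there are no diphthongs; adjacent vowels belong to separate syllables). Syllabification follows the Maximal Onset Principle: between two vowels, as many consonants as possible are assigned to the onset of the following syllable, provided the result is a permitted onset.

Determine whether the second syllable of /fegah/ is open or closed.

The vowels are e, a — 2 nuclei, so 2 syllables.
/e…a/ gap (V1→V2): /g/ is a single consonant, so it becomes the next onset.
Result: fe.gah.
Syllable 2 is /gah/ with coda /h/, so it is closed.

closed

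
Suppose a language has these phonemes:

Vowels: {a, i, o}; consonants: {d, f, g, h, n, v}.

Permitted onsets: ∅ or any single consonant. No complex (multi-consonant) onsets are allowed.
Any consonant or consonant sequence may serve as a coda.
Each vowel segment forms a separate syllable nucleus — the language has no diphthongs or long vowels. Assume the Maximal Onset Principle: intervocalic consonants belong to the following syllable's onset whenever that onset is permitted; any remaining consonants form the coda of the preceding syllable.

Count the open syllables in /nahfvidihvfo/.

2

Nuclei (vowels): a, i, i, o → 4 syllables.
σ1/σ2 boundary: cluster /hfv/ — the longest permitted-onset suffix is /v/; onset = /v/, preceding coda = /hf/.
σ2/σ3 boundary: just /d/ — single C goes to the following onset.
σ3/σ4 boundary: /hvf/ — longest licit onset from the right is /f/, leaving /hv/ as coda.
Putting it together: nahf.vi.dihv.fo.
Classifying each syllable: /nahf/ (closed), /vi/ (open), /dihv/ (closed), /fo/ (open).
Open syllables: 2.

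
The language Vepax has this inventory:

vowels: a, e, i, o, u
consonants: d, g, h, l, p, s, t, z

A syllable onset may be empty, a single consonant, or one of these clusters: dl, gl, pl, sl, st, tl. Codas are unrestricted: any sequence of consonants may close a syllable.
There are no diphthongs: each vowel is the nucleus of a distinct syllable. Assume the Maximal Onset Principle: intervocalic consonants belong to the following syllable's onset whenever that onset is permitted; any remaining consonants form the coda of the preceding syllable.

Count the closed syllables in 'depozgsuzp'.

2

Vowels present: e, o, u; each is a nucleus, giving 3 syllables.
σ1/σ2 boundary: /p/ → onset of the next syllable (single consonants are always licit onsets).
σ2/σ3 boundary: /zgs/ — longest licit onset from the right is /s/, leaving /zg/ as coda.
So the parse is de.pozg.suzp.
Classifying each syllable: /de/ (open), /pozg/ (closed), /suzp/ (closed).
Closed syllables: 2.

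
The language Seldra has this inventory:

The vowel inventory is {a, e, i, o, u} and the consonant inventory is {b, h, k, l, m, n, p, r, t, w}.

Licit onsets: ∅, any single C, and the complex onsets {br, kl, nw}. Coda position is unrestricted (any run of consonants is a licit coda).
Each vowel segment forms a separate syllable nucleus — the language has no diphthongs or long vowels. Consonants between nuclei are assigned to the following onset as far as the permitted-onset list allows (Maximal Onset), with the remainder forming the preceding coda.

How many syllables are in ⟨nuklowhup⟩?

3

Vowels present: u, o, u; each is a nucleus, giving 3 syllables.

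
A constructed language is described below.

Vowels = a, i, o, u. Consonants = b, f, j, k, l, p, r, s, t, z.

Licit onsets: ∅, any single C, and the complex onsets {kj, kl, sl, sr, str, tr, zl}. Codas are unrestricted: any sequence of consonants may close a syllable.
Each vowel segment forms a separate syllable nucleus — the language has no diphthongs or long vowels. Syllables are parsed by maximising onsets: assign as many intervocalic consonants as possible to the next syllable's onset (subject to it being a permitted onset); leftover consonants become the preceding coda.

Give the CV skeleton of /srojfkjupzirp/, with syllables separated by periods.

CCVCC.CCVC.CVCC

Nuclei (vowels): o, u, i → 3 syllables.
V1 /o/ – V2 /u/: /jfkj/ — longest licit onset from the right is /kj/, leaving /jf/ as coda.
V2 /u/ – V3 /i/: /pz/ — longest licit onset from the right is /z/, leaving /p/ as coda.
Syllabification: srojf.kjup.zirp.
Mapping each syllable to C/V: /srojf/ → CCVCC, /kjup/ → CCVC, /zirp/ → CVCC.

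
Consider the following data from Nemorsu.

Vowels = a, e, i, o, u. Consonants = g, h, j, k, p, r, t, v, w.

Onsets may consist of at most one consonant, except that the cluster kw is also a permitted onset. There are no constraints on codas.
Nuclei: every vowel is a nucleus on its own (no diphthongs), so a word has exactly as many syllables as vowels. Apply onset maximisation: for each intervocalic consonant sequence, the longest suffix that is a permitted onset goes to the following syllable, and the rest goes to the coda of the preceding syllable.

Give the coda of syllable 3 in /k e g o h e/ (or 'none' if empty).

none

Vowels present: e, o, e; each is a nucleus, giving 3 syllables.
Between /e/ (V1) and /o/ (V2): just /g/ — single C goes to the following onset.
Between /o/ (V2) and /e/ (V3): /h/ is a single consonant, so it becomes the next onset.
So the parse is ke.go.he.
Syllable 3 is /he/: onset /h/, nucleus /e/, coda ∅.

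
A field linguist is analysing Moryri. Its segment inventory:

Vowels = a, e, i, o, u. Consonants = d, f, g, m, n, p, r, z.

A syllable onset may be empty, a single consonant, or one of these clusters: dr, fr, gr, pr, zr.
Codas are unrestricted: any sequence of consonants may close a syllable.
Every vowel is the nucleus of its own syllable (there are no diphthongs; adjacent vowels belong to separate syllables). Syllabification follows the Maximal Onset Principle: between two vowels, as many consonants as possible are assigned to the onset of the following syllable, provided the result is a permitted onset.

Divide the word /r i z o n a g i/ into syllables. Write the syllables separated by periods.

Nuclei (vowels): i, o, a, i → 4 syllables.
Between /i/ (V1) and /o/ (V2): just /z/ — single C goes to the following onset.
Between /o/ (V2) and /a/ (V3): /n/ → onset of the next syllable (single consonants are always licit onsets).
Between /a/ (V3) and /i/ (V4): just /g/ — single C goes to the following onset.

ri.zo.na.gi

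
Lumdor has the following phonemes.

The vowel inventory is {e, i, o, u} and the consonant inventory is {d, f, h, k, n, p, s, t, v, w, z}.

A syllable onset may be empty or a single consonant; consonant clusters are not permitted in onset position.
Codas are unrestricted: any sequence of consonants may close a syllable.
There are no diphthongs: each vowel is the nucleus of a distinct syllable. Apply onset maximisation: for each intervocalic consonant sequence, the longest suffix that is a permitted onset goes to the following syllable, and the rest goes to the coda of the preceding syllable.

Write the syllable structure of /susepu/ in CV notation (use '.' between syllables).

Vowels present: u, e, u; each is a nucleus, giving 3 syllables.
/u…e/ gap (V1→V2): /s/ is a single consonant, so it becomes the next onset.
/e…u/ gap (V2→V3): just /p/ — single C goes to the following onset.
Result: su.se.pu.
Mapping each syllable to C/V: /su/ → CV, /se/ → CV, /pu/ → CV.

CV.CV.CV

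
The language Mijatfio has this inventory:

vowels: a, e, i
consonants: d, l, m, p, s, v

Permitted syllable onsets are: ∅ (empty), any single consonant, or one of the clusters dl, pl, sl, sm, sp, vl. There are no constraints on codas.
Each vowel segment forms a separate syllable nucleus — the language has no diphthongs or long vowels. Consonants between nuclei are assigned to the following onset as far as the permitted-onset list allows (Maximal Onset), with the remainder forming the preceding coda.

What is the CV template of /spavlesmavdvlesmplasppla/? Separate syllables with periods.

Nuclei (vowels): a, e, a, e, a, a → 6 syllables.
/a…e/ gap (V1→V2): cluster /vl/ — /vl/ is itself a permitted onset, so the whole cluster goes right; preceding coda = ∅.
/e…a/ gap (V2→V3): /sm/ — entire cluster is a permitted onset → onset /sm/, coda ∅.
/a…e/ gap (V3→V4): cluster /vdvl/ — the longest permitted-onset suffix is /vl/; onset = /vl/, preceding coda = /vd/.
/e…a/ gap (V4→V5): /smpl/ — longest licit onset from the right is /pl/, leaving /sm/ as coda.
/a…a/ gap (V5→V6): /sppl/ — longest licit onset from the right is /pl/, leaving /sp/ as coda.
So the parse is spa.vle.smavd.vlesm.plasp.pla.
Mapping each syllable to C/V: /spa/ → CCV, /vle/ → CCV, /smavd/ → CCVCC, /vlesm/ → CCVCC, /plasp/ → CCVCC, /pla/ → CCV.

CCV.CCV.CCVCC.CCVCC.CCVCC.CCV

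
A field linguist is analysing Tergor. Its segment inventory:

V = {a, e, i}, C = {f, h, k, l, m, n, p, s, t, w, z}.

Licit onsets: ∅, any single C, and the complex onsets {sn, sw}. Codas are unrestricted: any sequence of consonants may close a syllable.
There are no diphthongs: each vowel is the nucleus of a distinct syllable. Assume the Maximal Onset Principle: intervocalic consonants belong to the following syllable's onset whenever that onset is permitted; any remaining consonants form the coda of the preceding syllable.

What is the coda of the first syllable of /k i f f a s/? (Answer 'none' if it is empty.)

Nuclei (vowels): i, a → 2 syllables.
Between /i/ (V1) and /a/ (V2): cluster /ff/ — the longest permitted-onset suffix is /f/; onset = /f/, preceding coda = /f/.
Result: kif.fas.
Syllable 1 is /kif/: onset /k/, nucleus /i/, coda /f/.

f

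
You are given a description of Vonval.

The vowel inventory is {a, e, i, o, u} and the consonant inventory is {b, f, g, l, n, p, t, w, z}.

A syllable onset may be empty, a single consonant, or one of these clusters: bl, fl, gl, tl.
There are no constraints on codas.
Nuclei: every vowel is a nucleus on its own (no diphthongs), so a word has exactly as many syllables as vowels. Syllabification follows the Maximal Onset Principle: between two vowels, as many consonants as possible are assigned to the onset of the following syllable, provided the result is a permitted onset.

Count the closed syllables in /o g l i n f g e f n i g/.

3

Nuclei (vowels): o, i, e, i → 4 syllables.
Between /o/ (V1) and /i/ (V2): /gl/ is a licit onset in full, so it all attaches to the next syllable.
Between /i/ (V2) and /e/ (V3): cluster /nfg/ — the longest permitted-onset suffix is /g/; onset = /g/, preceding coda = /nf/.
Between /e/ (V3) and /i/ (V4): /fn/ — longest licit onset from the right is /n/, leaving /f/ as coda.
So the parse is o.glinf.gef.nig.
Classifying each syllable: /o/ (open), /glinf/ (closed), /gef/ (closed), /nig/ (closed).
Closed syllables: 3.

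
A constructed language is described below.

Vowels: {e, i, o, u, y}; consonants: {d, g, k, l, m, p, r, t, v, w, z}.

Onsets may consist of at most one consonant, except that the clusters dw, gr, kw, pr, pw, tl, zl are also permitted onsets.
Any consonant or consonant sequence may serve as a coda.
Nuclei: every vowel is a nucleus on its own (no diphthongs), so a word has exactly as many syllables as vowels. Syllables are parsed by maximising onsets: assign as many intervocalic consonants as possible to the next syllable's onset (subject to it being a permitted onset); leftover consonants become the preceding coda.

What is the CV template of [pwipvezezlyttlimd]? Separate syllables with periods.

CCVC.CV.CV.CCVC.CCVCC

Nuclei (vowels): i, e, e, y, i → 5 syllables.
/i…e/ gap (V1→V2): cluster /pv/ — the longest permitted-onset suffix is /v/; onset = /v/, preceding coda = /p/.
/e…e/ gap (V2→V3): just /z/ — single C goes to the following onset.
/e…y/ gap (V3→V4): /zl/ — entire cluster is a permitted onset → onset /zl/, coda ∅.
/y…i/ gap (V4→V5): /ttl/; trying suffixes from longest down, /tl/ is the first permitted one, so coda /t/ | onset /tl/.
Putting it together: pwip.ve.ze.zlyt.tlimd.
Mapping each syllable to C/V: /pwip/ → CCVC, /ve/ → CV, /ze/ → CV, /zlyt/ → CCVC, /tlimd/ → CCVCC.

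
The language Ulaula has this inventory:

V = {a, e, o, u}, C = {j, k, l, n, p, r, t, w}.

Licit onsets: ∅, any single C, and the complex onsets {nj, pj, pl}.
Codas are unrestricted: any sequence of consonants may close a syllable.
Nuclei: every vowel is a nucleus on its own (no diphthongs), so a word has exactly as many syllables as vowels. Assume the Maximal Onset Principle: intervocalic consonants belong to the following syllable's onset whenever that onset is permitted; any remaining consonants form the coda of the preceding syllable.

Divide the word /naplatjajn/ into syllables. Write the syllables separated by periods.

na.plat.jajn

Nuclei (vowels): a, a, a → 3 syllables.
Between /a/ (V1) and /a/ (V2): /pl/ — entire cluster is a permitted onset → onset /pl/, coda ∅.
Between /a/ (V2) and /a/ (V3): cluster /tj/ — the longest permitted-onset suffix is /j/; onset = /j/, preceding coda = /t/.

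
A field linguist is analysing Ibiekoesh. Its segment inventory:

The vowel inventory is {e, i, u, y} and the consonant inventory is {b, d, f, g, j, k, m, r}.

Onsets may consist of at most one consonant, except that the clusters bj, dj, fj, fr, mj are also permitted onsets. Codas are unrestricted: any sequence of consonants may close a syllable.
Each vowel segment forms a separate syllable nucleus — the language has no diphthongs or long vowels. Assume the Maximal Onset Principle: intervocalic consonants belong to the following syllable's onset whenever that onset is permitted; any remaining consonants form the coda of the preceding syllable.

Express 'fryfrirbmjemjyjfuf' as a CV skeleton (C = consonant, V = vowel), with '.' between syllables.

Nuclei (vowels): y, i, e, y, u → 5 syllables.
V1 /y/ – V2 /i/: /fr/ — entire cluster is a permitted onset → onset /fr/, coda ∅.
V2 /i/ – V3 /e/: cluster /rbmj/ — the longest permitted-onset suffix is /mj/; onset = /mj/, preceding coda = /rb/.
V3 /e/ – V4 /y/: /mj/ is a licit onset in full, so it all attaches to the next syllable.
V4 /y/ – V5 /u/: cluster /jf/ — the longest permitted-onset suffix is /f/; onset = /f/, preceding coda = /j/.
Syllabification: fry.frirb.mje.mjyj.fuf.
Mapping each syllable to C/V: /fry/ → CCV, /frirb/ → CCVCC, /mje/ → CCV, /mjyj/ → CCVC, /fuf/ → CVC.

CCV.CCVCC.CCV.CCVC.CVC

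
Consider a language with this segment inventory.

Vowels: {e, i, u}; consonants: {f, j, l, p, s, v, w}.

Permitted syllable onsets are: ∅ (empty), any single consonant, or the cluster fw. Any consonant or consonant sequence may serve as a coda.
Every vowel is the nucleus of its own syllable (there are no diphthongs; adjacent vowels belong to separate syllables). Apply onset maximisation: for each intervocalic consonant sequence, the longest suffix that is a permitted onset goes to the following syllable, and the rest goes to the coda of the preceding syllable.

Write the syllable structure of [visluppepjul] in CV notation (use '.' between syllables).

CVC.CVC.CVC.CVC

Vowels present: i, u, e, u; each is a nucleus, giving 4 syllables.
/i…u/ gap (V1→V2): /sl/ — longest licit onset from the right is /l/, leaving /s/ as coda.
/u…e/ gap (V2→V3): /pp/; trying suffixes from longest down, /p/ is the first permitted one, so coda /p/ | onset /p/.
/e…u/ gap (V3→V4): /pj/ splits as /p/ + /j/ (/j/ is the longest suffix that is a licit onset).
So the parse is vis.lup.pep.jul.
Mapping each syllable to C/V: /vis/ → CVC, /lup/ → CVC, /pep/ → CVC, /jul/ → CVC.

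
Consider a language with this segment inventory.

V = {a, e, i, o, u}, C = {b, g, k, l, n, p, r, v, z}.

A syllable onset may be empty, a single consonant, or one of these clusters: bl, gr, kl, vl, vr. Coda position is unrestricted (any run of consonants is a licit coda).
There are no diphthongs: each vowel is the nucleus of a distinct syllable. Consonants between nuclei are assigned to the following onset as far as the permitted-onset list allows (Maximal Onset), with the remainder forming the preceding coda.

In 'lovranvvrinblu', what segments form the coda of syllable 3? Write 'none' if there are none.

Nuclei (vowels): o, a, i, u → 4 syllables.
Between /o/ (V1) and /a/ (V2): /vr/ — entire cluster is a permitted onset → onset /vr/, coda ∅.
Between /a/ (V2) and /i/ (V3): /nvvr/ splits as /nv/ + /vr/ (/vr/ is the longest suffix that is a licit onset).
Between /i/ (V3) and /u/ (V4): /nbl/ splits as /n/ + /bl/ (/bl/ is the longest suffix that is a licit onset).
So the parse is lo.vranv.vrin.blu.
Syllable 3 is /vrin/: onset /vr/, nucleus /i/, coda /n/.

n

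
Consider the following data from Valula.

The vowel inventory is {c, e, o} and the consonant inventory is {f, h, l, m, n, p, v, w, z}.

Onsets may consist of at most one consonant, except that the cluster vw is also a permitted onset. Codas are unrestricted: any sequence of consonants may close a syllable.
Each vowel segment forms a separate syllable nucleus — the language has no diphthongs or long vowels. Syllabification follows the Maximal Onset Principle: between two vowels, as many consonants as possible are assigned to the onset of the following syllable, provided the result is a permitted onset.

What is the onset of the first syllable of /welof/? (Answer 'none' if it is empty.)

w

Vowels present: e, o; each is a nucleus, giving 2 syllables.
/e…o/ gap (V1→V2): just /l/ — single C goes to the following onset.
Putting it together: we.lof.
Syllable 1 is /we/: onset /w/, nucleus /e/, coda ∅.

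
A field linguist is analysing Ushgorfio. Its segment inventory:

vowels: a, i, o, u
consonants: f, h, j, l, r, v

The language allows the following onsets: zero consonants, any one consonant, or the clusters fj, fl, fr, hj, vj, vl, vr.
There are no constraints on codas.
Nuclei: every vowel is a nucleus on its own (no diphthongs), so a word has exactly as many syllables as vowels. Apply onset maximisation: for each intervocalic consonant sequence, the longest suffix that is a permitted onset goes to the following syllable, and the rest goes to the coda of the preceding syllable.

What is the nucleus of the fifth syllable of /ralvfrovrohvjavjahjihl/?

Nuclei (vowels): a, o, o, a, a, i → 6 syllables.
The fifth nucleus (vowel 5 from the left) is /a/.

a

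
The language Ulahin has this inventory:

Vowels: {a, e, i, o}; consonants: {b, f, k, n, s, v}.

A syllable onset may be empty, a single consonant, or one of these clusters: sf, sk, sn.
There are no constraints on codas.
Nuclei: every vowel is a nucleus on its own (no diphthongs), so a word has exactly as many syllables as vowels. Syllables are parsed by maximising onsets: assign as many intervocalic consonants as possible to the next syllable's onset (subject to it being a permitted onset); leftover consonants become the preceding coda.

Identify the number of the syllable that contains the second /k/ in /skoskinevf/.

The vowels are o, i, e — 3 nuclei, so 3 syllables.
V1 /o/ – V2 /i/: /sk/ is a licit onset in full, so it all attaches to the next syllable.
V2 /i/ – V3 /e/: /n/ is a single consonant, so it becomes the next onset.
So the parse is sko.ski.nevf.
The second /k/ is in the onset of syllable 2 (/ski/).

2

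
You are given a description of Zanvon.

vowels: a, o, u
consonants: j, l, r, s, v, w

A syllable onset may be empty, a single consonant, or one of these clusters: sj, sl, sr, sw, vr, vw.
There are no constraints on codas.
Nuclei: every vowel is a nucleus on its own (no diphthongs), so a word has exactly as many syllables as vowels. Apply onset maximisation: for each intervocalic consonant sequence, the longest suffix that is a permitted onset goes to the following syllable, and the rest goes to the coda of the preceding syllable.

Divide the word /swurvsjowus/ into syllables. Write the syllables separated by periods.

Vowels present: u, o, u; each is a nucleus, giving 3 syllables.
Between /u/ (V1) and /o/ (V2): /rvsj/ — longest licit onset from the right is /sj/, leaving /rv/ as coda.
Between /o/ (V2) and /u/ (V3): /w/ → onset of the next syllable (single consonants are always licit onsets).

swurv.sjo.wus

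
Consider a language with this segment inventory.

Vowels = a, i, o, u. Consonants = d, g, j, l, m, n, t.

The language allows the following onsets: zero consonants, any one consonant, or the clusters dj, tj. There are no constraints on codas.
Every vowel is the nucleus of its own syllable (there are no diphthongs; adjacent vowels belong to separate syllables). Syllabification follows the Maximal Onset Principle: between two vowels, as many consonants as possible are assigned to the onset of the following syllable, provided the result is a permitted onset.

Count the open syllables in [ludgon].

0

The vowels are u, o — 2 nuclei, so 2 syllables.
σ1/σ2 boundary: cluster /dg/ — the longest permitted-onset suffix is /g/; onset = /g/, preceding coda = /d/.
Result: lud.gon.
Classifying each syllable: /lud/ (closed), /gon/ (closed).
Open syllables: 0.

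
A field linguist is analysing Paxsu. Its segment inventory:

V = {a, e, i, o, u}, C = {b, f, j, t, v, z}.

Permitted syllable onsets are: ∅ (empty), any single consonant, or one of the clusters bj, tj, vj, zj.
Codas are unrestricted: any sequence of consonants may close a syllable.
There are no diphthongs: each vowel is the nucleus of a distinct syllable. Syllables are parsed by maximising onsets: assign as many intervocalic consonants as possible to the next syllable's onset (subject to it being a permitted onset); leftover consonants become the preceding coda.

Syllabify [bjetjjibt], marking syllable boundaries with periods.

The vowels are e, i — 2 nuclei, so 2 syllables.
σ1/σ2 boundary: /tjj/ splits as /tj/ + /j/ (/j/ is the longest suffix that is a licit onset).

bjetj.jibt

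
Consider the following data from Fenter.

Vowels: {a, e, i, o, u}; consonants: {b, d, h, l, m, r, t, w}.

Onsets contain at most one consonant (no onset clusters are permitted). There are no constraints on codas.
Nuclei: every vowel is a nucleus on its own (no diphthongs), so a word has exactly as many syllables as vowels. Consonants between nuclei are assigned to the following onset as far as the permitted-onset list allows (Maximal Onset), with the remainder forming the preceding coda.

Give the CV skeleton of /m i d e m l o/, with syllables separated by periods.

CV.CVC.CV

Nuclei (vowels): i, e, o → 3 syllables.
Between /i/ (V1) and /e/ (V2): just /d/ — single C goes to the following onset.
Between /e/ (V2) and /o/ (V3): /ml/ — longest licit onset from the right is /l/, leaving /m/ as coda.
Result: mi.dem.lo.
Mapping each syllable to C/V: /mi/ → CV, /dem/ → CVC, /lo/ → CV.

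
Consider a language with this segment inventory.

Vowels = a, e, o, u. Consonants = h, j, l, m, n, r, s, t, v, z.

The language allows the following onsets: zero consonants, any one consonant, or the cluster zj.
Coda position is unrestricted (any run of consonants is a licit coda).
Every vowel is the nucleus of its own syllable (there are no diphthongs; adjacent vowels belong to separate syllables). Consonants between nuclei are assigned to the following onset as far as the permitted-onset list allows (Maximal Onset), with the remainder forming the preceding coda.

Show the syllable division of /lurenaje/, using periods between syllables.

lu.re.na.je

Nuclei (vowels): u, e, a, e → 4 syllables.
σ1/σ2 boundary: /r/ is a single consonant, so it becomes the next onset.
σ2/σ3 boundary: /n/ → onset of the next syllable (single consonants are always licit onsets).
σ3/σ4 boundary: /j/ → onset of the next syllable (single consonants are always licit onsets).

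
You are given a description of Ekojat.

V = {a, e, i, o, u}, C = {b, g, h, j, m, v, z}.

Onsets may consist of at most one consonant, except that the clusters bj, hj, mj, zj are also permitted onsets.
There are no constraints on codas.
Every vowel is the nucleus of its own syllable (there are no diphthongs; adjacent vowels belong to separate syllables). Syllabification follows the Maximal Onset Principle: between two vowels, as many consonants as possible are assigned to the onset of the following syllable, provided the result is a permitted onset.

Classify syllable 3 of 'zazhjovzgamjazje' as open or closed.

open

The vowels are a, o, a, a, e — 5 nuclei, so 5 syllables.
/a…o/ gap (V1→V2): /zhj/; trying suffixes from longest down, /hj/ is the first permitted one, so coda /z/ | onset /hj/.
/o…a/ gap (V2→V3): /vzg/ — longest licit onset from the right is /g/, leaving /vz/ as coda.
/a…a/ gap (V3→V4): /mj/ is a licit onset in full, so it all attaches to the next syllable.
/a…e/ gap (V4→V5): /zj/ is a licit onset in full, so it all attaches to the next syllable.
Result: zaz.hjovz.ga.mja.zje.
Syllable 3 is /ga/; it ends in its nucleus with no coda, so it is open.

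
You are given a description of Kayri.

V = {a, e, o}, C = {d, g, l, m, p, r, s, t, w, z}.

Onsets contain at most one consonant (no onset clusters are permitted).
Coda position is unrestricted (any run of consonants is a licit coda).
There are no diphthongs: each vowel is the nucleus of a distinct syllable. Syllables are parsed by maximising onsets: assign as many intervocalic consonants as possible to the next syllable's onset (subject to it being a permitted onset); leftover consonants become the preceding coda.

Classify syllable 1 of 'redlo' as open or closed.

closed

Vowels present: e, o; each is a nucleus, giving 2 syllables.
V1 /e/ – V2 /o/: /dl/ — longest licit onset from the right is /l/, leaving /d/ as coda.
Putting it together: red.lo.
Syllable 1 is /red/ with coda /d/, so it is closed.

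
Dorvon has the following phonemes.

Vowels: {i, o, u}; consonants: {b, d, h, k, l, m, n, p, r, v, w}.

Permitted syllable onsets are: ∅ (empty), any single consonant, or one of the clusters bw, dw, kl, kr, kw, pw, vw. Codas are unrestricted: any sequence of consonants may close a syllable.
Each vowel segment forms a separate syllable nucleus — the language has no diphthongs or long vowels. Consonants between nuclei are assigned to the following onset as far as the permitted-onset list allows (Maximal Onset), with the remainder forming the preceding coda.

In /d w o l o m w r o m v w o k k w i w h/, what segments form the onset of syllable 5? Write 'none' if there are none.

The vowels are o, o, o, o, i — 5 nuclei, so 5 syllables.
σ1/σ2 boundary: /l/ is a single consonant, so it becomes the next onset.
σ2/σ3 boundary: /mwr/; trying suffixes from longest down, /r/ is the first permitted one, so coda /mw/ | onset /r/.
σ3/σ4 boundary: /mvw/ splits as /m/ + /vw/ (/vw/ is the longest suffix that is a licit onset).
σ4/σ5 boundary: /kkw/ splits as /k/ + /kw/ (/kw/ is the longest suffix that is a licit onset).
Putting it together: dwo.lomw.rom.vwok.kwiwh.
Syllable 5 is /kwiwh/: onset /kw/, nucleus /i/, coda /wh/.

kw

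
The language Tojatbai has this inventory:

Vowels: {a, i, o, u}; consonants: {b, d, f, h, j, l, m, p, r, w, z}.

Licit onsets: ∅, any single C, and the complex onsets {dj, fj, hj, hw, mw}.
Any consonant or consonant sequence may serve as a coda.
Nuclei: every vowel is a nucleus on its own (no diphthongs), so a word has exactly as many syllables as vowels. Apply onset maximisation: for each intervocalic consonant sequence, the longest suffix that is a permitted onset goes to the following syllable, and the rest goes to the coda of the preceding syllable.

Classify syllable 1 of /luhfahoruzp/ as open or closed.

closed

Vowels present: u, a, o, u; each is a nucleus, giving 4 syllables.
V1 /u/ – V2 /a/: cluster /hf/ — the longest permitted-onset suffix is /f/; onset = /f/, preceding coda = /h/.
V2 /a/ – V3 /o/: /h/ → onset of the next syllable (single consonants are always licit onsets).
V3 /o/ – V4 /u/: just /r/ — single C goes to the following onset.
Syllabification: luh.fa.ho.ruzp.
Syllable 1 is /luh/ with coda /h/, so it is closed.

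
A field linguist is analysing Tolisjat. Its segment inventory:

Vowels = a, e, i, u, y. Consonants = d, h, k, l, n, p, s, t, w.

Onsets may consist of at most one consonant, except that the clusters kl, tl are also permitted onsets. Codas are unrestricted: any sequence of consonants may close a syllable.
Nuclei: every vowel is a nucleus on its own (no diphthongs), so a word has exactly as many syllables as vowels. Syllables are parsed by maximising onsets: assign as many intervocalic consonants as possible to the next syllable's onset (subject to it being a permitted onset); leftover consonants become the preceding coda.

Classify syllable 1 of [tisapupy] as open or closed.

open

Vowels present: i, a, u, y; each is a nucleus, giving 4 syllables.
/i…a/ gap (V1→V2): /s/ is a single consonant, so it becomes the next onset.
/a…u/ gap (V2→V3): just /p/ — single C goes to the following onset.
/u…y/ gap (V3→V4): just /p/ — single C goes to the following onset.
So the parse is ti.sa.pu.py.
Syllable 1 is /ti/; it ends in its nucleus with no coda, so it is open.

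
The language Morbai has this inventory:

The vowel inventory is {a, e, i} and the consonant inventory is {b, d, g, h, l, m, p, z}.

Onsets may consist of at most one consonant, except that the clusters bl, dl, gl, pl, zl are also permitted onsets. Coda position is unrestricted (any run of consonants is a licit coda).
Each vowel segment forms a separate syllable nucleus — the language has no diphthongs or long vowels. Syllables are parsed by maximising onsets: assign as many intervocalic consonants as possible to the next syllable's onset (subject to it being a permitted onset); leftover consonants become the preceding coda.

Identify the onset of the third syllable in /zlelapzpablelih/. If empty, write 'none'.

Vowels present: e, a, a, e, i; each is a nucleus, giving 5 syllables.
σ1/σ2 boundary: just /l/ — single C goes to the following onset.
σ2/σ3 boundary: /pzp/ splits as /pz/ + /p/ (/p/ is the longest suffix that is a licit onset).
σ3/σ4 boundary: /bl/ is a licit onset in full, so it all attaches to the next syllable.
σ4/σ5 boundary: just /l/ — single C goes to the following onset.
Putting it together: zle.lapz.pa.ble.lih.
Syllable 3 is /pa/: onset /p/, nucleus /a/, coda ∅.

p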